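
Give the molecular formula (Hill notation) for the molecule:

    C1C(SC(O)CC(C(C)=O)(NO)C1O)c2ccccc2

C14H19NO4S

Heavy atoms from the SMILES: 14 C, 1 N, 4 O, 1 S.
Implicit hydrogens by atom environment:
  5 × C (aromatic): 1 H each → 5
  3 × C: 1 H each → 3
  3 × O: 1 H each → 3
  2 × C: 2 H each → 4
  2 × C: no H
  1 × C: 3 H
  1 × C (aromatic): no H
  1 × N: 1 H
  1 × O: no H
  1 × S: no H
  Total hydrogens = 19.
Molecular formula: C14H19NO4S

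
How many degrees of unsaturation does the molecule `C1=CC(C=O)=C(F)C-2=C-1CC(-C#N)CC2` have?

Molecular formula from the SMILES: C12H10FNO.
DoU = (2C + 2 + N − H − X)/2 = (2·12 + 2 + 1 − 10 − 1)/2 = 16/2 = 8.
(Structurally: 2 ring(s) + 6 π bond(s) = 8.)

8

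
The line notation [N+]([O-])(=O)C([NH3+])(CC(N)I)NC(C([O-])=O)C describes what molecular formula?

Heavy atoms from the SMILES: 6 C, 1 I, 4 N, 4 O.
Implicit hydrogens by atom environment:
  2 × C: 1 H each → 2
  2 × C: no H
  2 × O: no H
  2 × O (charge -1): no H
  1 × C: 3 H
  1 × C: 2 H
  1 × I: no H
  1 × N (charge +1): 3 H
  1 × N: 2 H
  1 × N: 1 H
  1 × N (charge +1): no H
  Total hydrogens = 13.
Molecular formula: C6H13IN4O4

C6H13IN4O4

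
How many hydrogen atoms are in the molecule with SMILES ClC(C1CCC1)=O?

7

Hydrogens are implicit in SMILES; fill each atom to its normal valence:
  3 × C: 2 H each → 6
  1 × C: 1 H
  1 × C: no H
  1 × Cl: no H
  1 × O: no H
  Total hydrogens = 7.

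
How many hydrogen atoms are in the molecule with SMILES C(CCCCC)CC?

Hydrogens are implicit in SMILES; fill each atom to its normal valence:
  6 × C: 2 H each → 12
  2 × C: 3 H each → 6
  Total hydrogens = 18.

18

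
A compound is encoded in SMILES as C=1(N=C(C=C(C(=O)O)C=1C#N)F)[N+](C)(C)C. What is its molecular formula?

Heavy atoms from the SMILES: 10 C, 1 F, 3 N, 2 O.
Implicit hydrogens by atom environment:
  4 × C (aromatic): no H
  3 × C: 3 H each → 9
  2 × C: no H
  1 × C (aromatic): 1 H
  1 × F: no H
  1 × N (aromatic): no H
  1 × N: no H
  1 × N (charge +1): no H
  1 × O: 1 H
  1 × O: no H
  Total hydrogens = 11.
Net charge +1.
Molecular formula: C10H11FN3O2+

C10H11FN3O2+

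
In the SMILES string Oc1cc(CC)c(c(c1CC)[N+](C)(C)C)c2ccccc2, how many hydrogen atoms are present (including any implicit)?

Hydrogens are implicit in SMILES; fill each atom to its normal valence:
  6 × C (aromatic): 1 H each → 6
  6 × C (aromatic): no H
  5 × C: 3 H each → 15
  2 × C: 2 H each → 4
  1 × N (charge +1): no H
  1 × O: 1 H
  Total hydrogens = 26.

26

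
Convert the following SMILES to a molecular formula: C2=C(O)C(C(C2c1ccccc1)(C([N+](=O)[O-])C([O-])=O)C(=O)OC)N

Heavy atoms from the SMILES: 15 C, 2 N, 7 O.
Implicit hydrogens by atom environment:
  5 × C (aromatic): 1 H each → 5
  4 × C: 1 H each → 4
  4 × C: no H
  4 × O: no H
  2 × O (charge -1): no H
  1 × C: 3 H
  1 × C (aromatic): no H
  1 × N: 2 H
  1 × N (charge +1): no H
  1 × O: 1 H
  Total hydrogens = 15.
Net charge -1.
Molecular formula: C15H15N2O7-

C15H15N2O7-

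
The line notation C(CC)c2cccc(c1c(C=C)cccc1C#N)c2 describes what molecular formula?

Heavy atoms from the SMILES: 18 C, 1 N.
Implicit hydrogens by atom environment:
  7 × C (aromatic): 1 H each → 7
  5 × C (aromatic): no H
  3 × C: 2 H each → 6
  1 × C: 3 H
  1 × C: 1 H
  1 × C: no H
  1 × N: no H
  Total hydrogens = 17.
Molecular formula: C18H17N

C18H17N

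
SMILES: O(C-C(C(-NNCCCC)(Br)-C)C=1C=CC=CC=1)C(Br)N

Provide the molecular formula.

C15H25Br2N3O

Heavy atoms from the SMILES: 2 Br, 15 C, 3 N, 1 O.
Implicit hydrogens by atom environment:
  5 × C (aromatic): 1 H each → 5
  4 × C: 2 H each → 8
  2 × Br: no H
  2 × C: 3 H each → 6
  2 × C: 1 H each → 2
  2 × N: 1 H each → 2
  1 × C: no H
  1 × C (aromatic): no H
  1 × N: 2 H
  1 × O: no H
  Total hydrogens = 25.
Molecular formula: C15H25Br2N3O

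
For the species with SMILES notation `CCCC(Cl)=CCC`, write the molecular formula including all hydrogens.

C7H13Cl

Heavy atoms from the SMILES: 7 C, 1 Cl.
Implicit hydrogens by atom environment:
  3 × C: 2 H each → 6
  2 × C: 3 H each → 6
  1 × C: 1 H
  1 × C: no H
  1 × Cl: no H
  Total hydrogens = 13.
Molecular formula: C7H13Cl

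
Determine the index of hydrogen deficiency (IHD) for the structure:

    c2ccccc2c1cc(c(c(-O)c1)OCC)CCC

8

Molecular formula from the SMILES: C17H20O2.
DoU = (2C + 2 + N − H − X)/2 = (2·17 + 2 + 0 − 20 − 0)/2 = 16/2 = 8.
(Structurally: 2 ring(s) + 6 π bond(s) = 8.)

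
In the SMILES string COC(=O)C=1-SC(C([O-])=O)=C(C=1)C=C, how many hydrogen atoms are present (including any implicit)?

Hydrogens are implicit in SMILES; fill each atom to its normal valence:
  3 × C (aromatic): no H
  3 × O: no H
  2 × C: no H
  1 × C: 3 H
  1 × C: 2 H
  1 × C (aromatic): 1 H
  1 × C: 1 H
  1 × O (charge -1): no H
  1 × S (aromatic): no H
  Total hydrogens = 7.

7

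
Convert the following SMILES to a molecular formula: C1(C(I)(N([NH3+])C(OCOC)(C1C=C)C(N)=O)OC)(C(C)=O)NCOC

Heavy atoms from the SMILES: 14 C, 1 I, 4 N, 6 O.
Implicit hydrogens by atom environment:
  6 × O: no H
  5 × C: no H
  4 × C: 3 H each → 12
  3 × C: 2 H each → 6
  2 × C: 1 H each → 2
  1 × I: no H
  1 × N (charge +1): 3 H
  1 × N: 2 H
  1 × N: 1 H
  1 × N: no H
  Total hydrogens = 26.
Net charge +1.
Molecular formula: C14H26IN4O6+

C14H26IN4O6+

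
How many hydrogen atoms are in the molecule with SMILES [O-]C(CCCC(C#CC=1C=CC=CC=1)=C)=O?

13

Hydrogens are implicit in SMILES; fill each atom to its normal valence:
  5 × C (aromatic): 1 H each → 5
  4 × C: 2 H each → 8
  4 × C: no H
  1 × C (aromatic): no H
  1 × O: no H
  1 × O (charge -1): no H
  Total hydrogens = 13.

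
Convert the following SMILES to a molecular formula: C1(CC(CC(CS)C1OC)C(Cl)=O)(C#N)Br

Heavy atoms from the SMILES: 1 Br, 10 C, 1 Cl, 1 N, 2 O, 1 S.
Implicit hydrogens by atom environment:
  3 × C: 2 H each → 6
  3 × C: 1 H each → 3
  3 × C: no H
  2 × O: no H
  1 × Br: no H
  1 × C: 3 H
  1 × Cl: no H
  1 × N: no H
  1 × S: 1 H
  Total hydrogens = 13.
Molecular formula: C10H13BrClNO2S

C10H13BrClNO2S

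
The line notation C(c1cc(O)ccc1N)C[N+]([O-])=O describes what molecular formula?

C8H10N2O3

Heavy atoms from the SMILES: 8 C, 2 N, 3 O.
Implicit hydrogens by atom environment:
  3 × C (aromatic): 1 H each → 3
  3 × C (aromatic): no H
  2 × C: 2 H each → 4
  1 × N: 2 H
  1 × N (charge +1): no H
  1 × O: 1 H
  1 × O: no H
  1 × O (charge -1): no H
  Total hydrogens = 10.
Molecular formula: C8H10N2O3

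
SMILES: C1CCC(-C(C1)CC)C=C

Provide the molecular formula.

Heavy atoms from the SMILES: 10 C.
Implicit hydrogens by atom environment:
  6 × C: 2 H each → 12
  3 × C: 1 H each → 3
  1 × C: 3 H
  Total hydrogens = 18.
Molecular formula: C10H18

C10H18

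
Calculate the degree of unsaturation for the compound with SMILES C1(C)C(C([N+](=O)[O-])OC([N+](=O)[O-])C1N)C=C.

Molecular formula from the SMILES: C8H13N3O5.
DoU = (2C + 2 + N − H − X)/2 = (2·8 + 2 + 3 − 13 − 0)/2 = 8/2 = 4.
(Structurally: 1 ring(s) + 3 π bond(s) = 4.)

4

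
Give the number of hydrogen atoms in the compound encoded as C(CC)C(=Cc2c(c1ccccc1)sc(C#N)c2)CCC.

Hydrogens are implicit in SMILES; fill each atom to its normal valence:
  6 × C (aromatic): 1 H each → 6
  4 × C: 2 H each → 8
  4 × C (aromatic): no H
  2 × C: 3 H each → 6
  2 × C: no H
  1 × C: 1 H
  1 × N: no H
  1 × S (aromatic): no H
  Total hydrogens = 21.

21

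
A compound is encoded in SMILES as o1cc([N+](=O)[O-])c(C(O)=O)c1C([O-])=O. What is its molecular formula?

C6H2NO7-

Heavy atoms from the SMILES: 6 C, 1 N, 7 O.
Implicit hydrogens by atom environment:
  3 × C (aromatic): no H
  3 × O: no H
  2 × C: no H
  2 × O (charge -1): no H
  1 × C (aromatic): 1 H
  1 × N (charge +1): no H
  1 × O: 1 H
  1 × O (aromatic): no H
  Total hydrogens = 2.
Net charge -1.
Molecular formula: C6H2NO7-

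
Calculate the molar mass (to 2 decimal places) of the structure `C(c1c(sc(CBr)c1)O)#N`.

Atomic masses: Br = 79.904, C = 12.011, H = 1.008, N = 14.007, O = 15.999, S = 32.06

Molecular formula: C6H4BrNOS.
M = 1×79.904 + 6×12.011 + 4×1.008 + 1×14.007 + 1×15.999 + 1×32.06 = 218.07 g/mol.

218.07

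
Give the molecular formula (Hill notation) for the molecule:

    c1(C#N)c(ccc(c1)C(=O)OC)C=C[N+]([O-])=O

Heavy atoms from the SMILES: 11 C, 2 N, 4 O.
Implicit hydrogens by atom environment:
  3 × C (aromatic): 1 H each → 3
  3 × C (aromatic): no H
  3 × O: no H
  2 × C: 1 H each → 2
  2 × C: no H
  1 × C: 3 H
  1 × N: no H
  1 × N (charge +1): no H
  1 × O (charge -1): no H
  Total hydrogens = 8.
Molecular formula: C11H8N2O4

C11H8N2O4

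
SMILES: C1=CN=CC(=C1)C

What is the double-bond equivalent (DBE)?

4

Molecular formula from the SMILES: C6H7N.
DoU = (2C + 2 + N − H − X)/2 = (2·6 + 2 + 1 − 7 − 0)/2 = 8/2 = 4.
(Structurally: 1 ring(s) + 3 π bond(s) = 4.)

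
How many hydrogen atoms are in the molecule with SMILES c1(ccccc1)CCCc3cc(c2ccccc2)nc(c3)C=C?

Hydrogens are implicit in SMILES; fill each atom to its normal valence:
  12 × C (aromatic): 1 H each → 12
  5 × C (aromatic): no H
  4 × C: 2 H each → 8
  1 × C: 1 H
  1 × N (aromatic): no H
  Total hydrogens = 21.

21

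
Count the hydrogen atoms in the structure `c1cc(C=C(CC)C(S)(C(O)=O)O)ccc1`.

14

Hydrogens are implicit in SMILES; fill each atom to its normal valence:
  5 × C (aromatic): 1 H each → 5
  3 × C: no H
  2 × O: 1 H each → 2
  1 × C: 3 H
  1 × C: 2 H
  1 × C: 1 H
  1 × C (aromatic): no H
  1 × O: no H
  1 × S: 1 H
  Total hydrogens = 14.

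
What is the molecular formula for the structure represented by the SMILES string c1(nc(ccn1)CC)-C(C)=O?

Heavy atoms from the SMILES: 8 C, 2 N, 1 O.
Implicit hydrogens by atom environment:
  2 × C: 3 H each → 6
  2 × C (aromatic): 1 H each → 2
  2 × C (aromatic): no H
  2 × N (aromatic): no H
  1 × C: 2 H
  1 × C: no H
  1 × O: no H
  Total hydrogens = 10.
Molecular formula: C8H10N2O

C8H10N2O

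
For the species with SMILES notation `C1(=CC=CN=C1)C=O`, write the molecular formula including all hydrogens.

C6H5NO

Heavy atoms from the SMILES: 6 C, 1 N, 1 O.
Implicit hydrogens by atom environment:
  4 × C (aromatic): 1 H each → 4
  1 × C: 1 H
  1 × C (aromatic): no H
  1 × N (aromatic): no H
  1 × O: no H
  Total hydrogens = 5.
Molecular formula: C6H5NO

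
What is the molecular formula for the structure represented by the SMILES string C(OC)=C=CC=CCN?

C7H11NO

Heavy atoms from the SMILES: 7 C, 1 N, 1 O.
Implicit hydrogens by atom environment:
  4 × C: 1 H each → 4
  1 × C: 3 H
  1 × C: 2 H
  1 × C: no H
  1 × N: 2 H
  1 × O: no H
  Total hydrogens = 11.
Molecular formula: C7H11NO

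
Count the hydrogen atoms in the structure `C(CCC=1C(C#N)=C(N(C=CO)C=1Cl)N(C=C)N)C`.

17

Hydrogens are implicit in SMILES; fill each atom to its normal valence:
  4 × C: 2 H each → 8
  4 × C (aromatic): no H
  3 × C: 1 H each → 3
  2 × N: no H
  1 × C: 3 H
  1 × C: no H
  1 × Cl: no H
  1 × N: 2 H
  1 × N (aromatic): no H
  1 × O: 1 H
  Total hydrogens = 17.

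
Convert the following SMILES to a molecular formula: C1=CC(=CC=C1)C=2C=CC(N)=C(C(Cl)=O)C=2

C13H10ClNO

Heavy atoms from the SMILES: 13 C, 1 Cl, 1 N, 1 O.
Implicit hydrogens by atom environment:
  8 × C (aromatic): 1 H each → 8
  4 × C (aromatic): no H
  1 × C: no H
  1 × Cl: no H
  1 × N: 2 H
  1 × O: no H
  Total hydrogens = 10.
Molecular formula: C13H10ClNO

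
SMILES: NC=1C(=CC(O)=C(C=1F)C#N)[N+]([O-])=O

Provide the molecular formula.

C7H4FN3O3

Heavy atoms from the SMILES: 7 C, 1 F, 3 N, 3 O.
Implicit hydrogens by atom environment:
  5 × C (aromatic): no H
  1 × C (aromatic): 1 H
  1 × C: no H
  1 × F: no H
  1 × N: 2 H
  1 × N: no H
  1 × N (charge +1): no H
  1 × O: 1 H
  1 × O: no H
  1 × O (charge -1): no H
  Total hydrogens = 4.
Molecular formula: C7H4FN3O3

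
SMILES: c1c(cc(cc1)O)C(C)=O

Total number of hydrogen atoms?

8

Hydrogens are implicit in SMILES; fill each atom to its normal valence:
  4 × C (aromatic): 1 H each → 4
  2 × C (aromatic): no H
  1 × C: 3 H
  1 × C: no H
  1 × O: 1 H
  1 × O: no H
  Total hydrogens = 8.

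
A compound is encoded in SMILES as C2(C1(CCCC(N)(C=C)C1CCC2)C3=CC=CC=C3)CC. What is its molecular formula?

Heavy atoms from the SMILES: 20 C, 1 N.
Implicit hydrogens by atom environment:
  8 × C: 2 H each → 16
  5 × C (aromatic): 1 H each → 5
  3 × C: 1 H each → 3
  2 × C: no H
  1 × C: 3 H
  1 × C (aromatic): no H
  1 × N: 2 H
  Total hydrogens = 29.
Molecular formula: C20H29N

C20H29N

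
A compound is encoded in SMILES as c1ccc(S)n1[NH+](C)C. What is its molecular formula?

C6H11N2S+

Heavy atoms from the SMILES: 6 C, 2 N, 1 S.
Implicit hydrogens by atom environment:
  3 × C (aromatic): 1 H each → 3
  2 × C: 3 H each → 6
  1 × C (aromatic): no H
  1 × N (charge +1): 1 H
  1 × N (aromatic): no H
  1 × S: 1 H
  Total hydrogens = 11.
Net charge +1.
Molecular formula: C6H11N2S+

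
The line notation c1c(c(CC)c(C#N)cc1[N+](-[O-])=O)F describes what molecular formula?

C9H7FN2O2

Heavy atoms from the SMILES: 9 C, 1 F, 2 N, 2 O.
Implicit hydrogens by atom environment:
  4 × C (aromatic): no H
  2 × C (aromatic): 1 H each → 2
  1 × C: 3 H
  1 × C: 2 H
  1 × C: no H
  1 × F: no H
  1 × N: no H
  1 × N (charge +1): no H
  1 × O: no H
  1 × O (charge -1): no H
  Total hydrogens = 7.
Molecular formula: C9H7FN2O2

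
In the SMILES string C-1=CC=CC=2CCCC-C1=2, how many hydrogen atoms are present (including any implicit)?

12

Hydrogens are implicit in SMILES; fill each atom to its normal valence:
  4 × C: 2 H each → 8
  4 × C (aromatic): 1 H each → 4
  2 × C (aromatic): no H
  Total hydrogens = 12.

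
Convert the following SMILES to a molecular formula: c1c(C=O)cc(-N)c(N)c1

Heavy atoms from the SMILES: 7 C, 2 N, 1 O.
Implicit hydrogens by atom environment:
  3 × C (aromatic): 1 H each → 3
  3 × C (aromatic): no H
  2 × N: 2 H each → 4
  1 × C: 1 H
  1 × O: no H
  Total hydrogens = 8.
Molecular formula: C7H8N2O

C7H8N2O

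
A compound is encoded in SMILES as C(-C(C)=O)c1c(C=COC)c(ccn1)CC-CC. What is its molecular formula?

Heavy atoms from the SMILES: 15 C, 1 N, 2 O.
Implicit hydrogens by atom environment:
  4 × C: 2 H each → 8
  3 × C: 3 H each → 9
  3 × C (aromatic): no H
  2 × C (aromatic): 1 H each → 2
  2 × C: 1 H each → 2
  2 × O: no H
  1 × C: no H
  1 × N (aromatic): no H
  Total hydrogens = 21.
Molecular formula: C15H21NO2

C15H21NO2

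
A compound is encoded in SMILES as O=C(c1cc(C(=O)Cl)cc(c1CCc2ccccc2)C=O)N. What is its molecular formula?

C17H14ClNO3

Heavy atoms from the SMILES: 17 C, 1 Cl, 1 N, 3 O.
Implicit hydrogens by atom environment:
  7 × C (aromatic): 1 H each → 7
  5 × C (aromatic): no H
  3 × O: no H
  2 × C: 2 H each → 4
  2 × C: no H
  1 × C: 1 H
  1 × Cl: no H
  1 × N: 2 H
  Total hydrogens = 14.
Molecular formula: C17H14ClNO3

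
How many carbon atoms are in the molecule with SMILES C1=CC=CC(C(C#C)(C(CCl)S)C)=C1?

The symbol for carbon appears 12 times in the SMILES. (Cl is a single chlorine, not C + l.)

12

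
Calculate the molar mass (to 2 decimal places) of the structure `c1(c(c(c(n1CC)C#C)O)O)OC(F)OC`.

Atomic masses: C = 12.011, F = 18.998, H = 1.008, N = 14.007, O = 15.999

Molecular formula: C10H12FNO4.
M = 10×12.011 + 1×18.998 + 12×1.008 + 1×14.007 + 4×15.999 = 229.21 g/mol.

229.21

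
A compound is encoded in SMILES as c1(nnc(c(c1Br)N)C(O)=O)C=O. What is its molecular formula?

Heavy atoms from the SMILES: 1 Br, 6 C, 3 N, 3 O.
Implicit hydrogens by atom environment:
  4 × C (aromatic): no H
  2 × N (aromatic): no H
  2 × O: no H
  1 × Br: no H
  1 × C: 1 H
  1 × C: no H
  1 × N: 2 H
  1 × O: 1 H
  Total hydrogens = 4.
Molecular formula: C6H4BrN3O3

C6H4BrN3O3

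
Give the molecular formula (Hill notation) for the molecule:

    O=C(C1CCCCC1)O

Heavy atoms from the SMILES: 7 C, 2 O.
Implicit hydrogens by atom environment:
  5 × C: 2 H each → 10
  1 × C: 1 H
  1 × C: no H
  1 × O: 1 H
  1 × O: no H
  Total hydrogens = 12.
Molecular formula: C7H12O2

C7H12O2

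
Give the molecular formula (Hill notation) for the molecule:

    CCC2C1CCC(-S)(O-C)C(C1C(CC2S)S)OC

C14H26O2S3

Heavy atoms from the SMILES: 14 C, 2 O, 3 S.
Implicit hydrogens by atom environment:
  6 × C: 1 H each → 6
  4 × C: 2 H each → 8
  3 × C: 3 H each → 9
  3 × S: 1 H each → 3
  2 × O: no H
  1 × C: no H
  Total hydrogens = 26.
Molecular formula: C14H26O2S3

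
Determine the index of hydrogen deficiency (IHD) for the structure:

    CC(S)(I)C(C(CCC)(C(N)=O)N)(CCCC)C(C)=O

2

Molecular formula from the SMILES: C14H27IN2O2S.
DoU = (2C + 2 + N − H − X)/2 = (2·14 + 2 + 2 − 27 − 1)/2 = 4/2 = 2.
(Structurally: 0 ring(s) + 2 π bond(s) = 2.)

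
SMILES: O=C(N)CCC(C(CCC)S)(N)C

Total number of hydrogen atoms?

Hydrogens are implicit in SMILES; fill each atom to its normal valence:
  4 × C: 2 H each → 8
  2 × C: 3 H each → 6
  2 × C: no H
  2 × N: 2 H each → 4
  1 × C: 1 H
  1 × O: no H
  1 × S: 1 H
  Total hydrogens = 20.

20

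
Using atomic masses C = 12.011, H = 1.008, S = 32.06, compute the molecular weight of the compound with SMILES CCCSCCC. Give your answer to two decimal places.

Molecular formula: C6H14S.
M = 6×12.011 + 14×1.008 + 1×32.06 = 118.24 g/mol.

118.24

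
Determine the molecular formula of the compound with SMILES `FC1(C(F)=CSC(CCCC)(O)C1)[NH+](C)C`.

Heavy atoms from the SMILES: 11 C, 2 F, 1 N, 1 O, 1 S.
Implicit hydrogens by atom environment:
  4 × C: 2 H each → 8
  3 × C: 3 H each → 9
  3 × C: no H
  2 × F: no H
  1 × C: 1 H
  1 × N (charge +1): 1 H
  1 × O: 1 H
  1 × S: no H
  Total hydrogens = 20.
Net charge +1.
Molecular formula: C11H20F2NOS+

C11H20F2NOS+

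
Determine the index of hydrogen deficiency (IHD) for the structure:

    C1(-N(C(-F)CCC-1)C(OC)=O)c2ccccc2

6

Molecular formula from the SMILES: C13H16FNO2.
DoU = (2C + 2 + N − H − X)/2 = (2·13 + 2 + 1 − 16 − 1)/2 = 12/2 = 6.
(Structurally: 2 ring(s) + 4 π bond(s) = 6.)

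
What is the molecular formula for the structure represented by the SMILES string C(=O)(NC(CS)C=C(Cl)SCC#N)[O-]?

Heavy atoms from the SMILES: 7 C, 1 Cl, 2 N, 2 O, 2 S.
Implicit hydrogens by atom environment:
  3 × C: no H
  2 × C: 2 H each → 4
  2 × C: 1 H each → 2
  1 × Cl: no H
  1 × N: 1 H
  1 × N: no H
  1 × O: no H
  1 × O (charge -1): no H
  1 × S: 1 H
  1 × S: no H
  Total hydrogens = 8.
Net charge -1.
Molecular formula: C7H8ClN2O2S2-

C7H8ClN2O2S2-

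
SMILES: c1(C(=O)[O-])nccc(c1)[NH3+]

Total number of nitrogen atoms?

2

The symbol for nitrogen appears 2 times in the SMILES.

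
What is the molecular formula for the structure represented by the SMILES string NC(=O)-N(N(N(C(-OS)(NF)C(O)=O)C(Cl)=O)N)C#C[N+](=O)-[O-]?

C6H7ClFN7O7S

Heavy atoms from the SMILES: 6 C, 1 Cl, 1 F, 7 N, 7 O, 1 S.
Implicit hydrogens by atom environment:
  6 × C: no H
  5 × O: no H
  3 × N: no H
  2 × N: 2 H each → 4
  1 × Cl: no H
  1 × F: no H
  1 × N: 1 H
  1 × N (charge +1): no H
  1 × O: 1 H
  1 × O (charge -1): no H
  1 × S: 1 H
  Total hydrogens = 7.
Molecular formula: C6H7ClFN7O7S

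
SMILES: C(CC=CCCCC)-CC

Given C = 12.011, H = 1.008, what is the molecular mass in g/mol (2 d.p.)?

140.27

Molecular formula: C10H20.
M = 10×12.011 + 20×1.008 = 140.27 g/mol.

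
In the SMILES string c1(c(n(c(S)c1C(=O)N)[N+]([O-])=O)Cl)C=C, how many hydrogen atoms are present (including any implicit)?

Hydrogens are implicit in SMILES; fill each atom to its normal valence:
  4 × C (aromatic): no H
  2 × O: no H
  1 × C: 2 H
  1 × C: 1 H
  1 × C: no H
  1 × Cl: no H
  1 × N: 2 H
  1 × N (aromatic): no H
  1 × N (charge +1): no H
  1 × O (charge -1): no H
  1 × S: 1 H
  Total hydrogens = 6.

6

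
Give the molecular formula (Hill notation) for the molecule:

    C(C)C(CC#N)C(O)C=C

C8H13NO

Heavy atoms from the SMILES: 8 C, 1 N, 1 O.
Implicit hydrogens by atom environment:
  3 × C: 2 H each → 6
  3 × C: 1 H each → 3
  1 × C: 3 H
  1 × C: no H
  1 × N: no H
  1 × O: 1 H
  Total hydrogens = 13.
Molecular formula: C8H13NO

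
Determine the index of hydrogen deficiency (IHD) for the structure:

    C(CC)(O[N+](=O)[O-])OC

Molecular formula from the SMILES: C4H9NO4.
DoU = (2C + 2 + N − H − X)/2 = (2·4 + 2 + 1 − 9 − 0)/2 = 2/2 = 1.
(Structurally: 0 ring(s) + 1 π bond(s) = 1.)

1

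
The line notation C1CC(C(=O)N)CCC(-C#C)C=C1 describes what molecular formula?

C11H15NO

Heavy atoms from the SMILES: 11 C, 1 N, 1 O.
Implicit hydrogens by atom environment:
  5 × C: 1 H each → 5
  4 × C: 2 H each → 8
  2 × C: no H
  1 × N: 2 H
  1 × O: no H
  Total hydrogens = 15.
Molecular formula: C11H15NO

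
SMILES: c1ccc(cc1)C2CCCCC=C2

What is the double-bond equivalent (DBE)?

6

Molecular formula from the SMILES: C13H16.
DoU = (2C + 2 + N − H − X)/2 = (2·13 + 2 + 0 − 16 − 0)/2 = 12/2 = 6.
(Structurally: 2 ring(s) + 4 π bond(s) = 6.)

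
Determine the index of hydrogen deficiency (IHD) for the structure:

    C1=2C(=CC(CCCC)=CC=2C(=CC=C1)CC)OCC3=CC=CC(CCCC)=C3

11

Molecular formula from the SMILES: C27H34O.
DoU = (2C + 2 + N − H − X)/2 = (2·27 + 2 + 0 − 34 − 0)/2 = 22/2 = 11.
(Structurally: 3 ring(s) + 8 π bond(s) = 11.)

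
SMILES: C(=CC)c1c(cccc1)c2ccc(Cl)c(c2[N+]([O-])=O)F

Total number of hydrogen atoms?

11

Hydrogens are implicit in SMILES; fill each atom to its normal valence:
  6 × C (aromatic): 1 H each → 6
  6 × C (aromatic): no H
  2 × C: 1 H each → 2
  1 × C: 3 H
  1 × Cl: no H
  1 × F: no H
  1 × N (charge +1): no H
  1 × O: no H
  1 × O (charge -1): no H
  Total hydrogens = 11.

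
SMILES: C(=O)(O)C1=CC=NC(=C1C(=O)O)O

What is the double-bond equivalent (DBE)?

Molecular formula from the SMILES: C7H5NO5.
DoU = (2C + 2 + N − H − X)/2 = (2·7 + 2 + 1 − 5 − 0)/2 = 12/2 = 6.
(Structurally: 1 ring(s) + 5 π bond(s) = 6.)

6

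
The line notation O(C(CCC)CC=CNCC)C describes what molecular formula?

Heavy atoms from the SMILES: 10 C, 1 N, 1 O.
Implicit hydrogens by atom environment:
  4 × C: 2 H each → 8
  3 × C: 3 H each → 9
  3 × C: 1 H each → 3
  1 × N: 1 H
  1 × O: no H
  Total hydrogens = 21.
Molecular formula: C10H21NO

C10H21NO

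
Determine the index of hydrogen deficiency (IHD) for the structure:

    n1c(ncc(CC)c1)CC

Molecular formula from the SMILES: C8H12N2.
DoU = (2C + 2 + N − H − X)/2 = (2·8 + 2 + 2 − 12 − 0)/2 = 8/2 = 4.
(Structurally: 1 ring(s) + 3 π bond(s) = 4.)

4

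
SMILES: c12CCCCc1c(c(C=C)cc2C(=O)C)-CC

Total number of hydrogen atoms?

Hydrogens are implicit in SMILES; fill each atom to its normal valence:
  6 × C: 2 H each → 12
  5 × C (aromatic): no H
  2 × C: 3 H each → 6
  1 × C (aromatic): 1 H
  1 × C: 1 H
  1 × C: no H
  1 × O: no H
  Total hydrogens = 20.

20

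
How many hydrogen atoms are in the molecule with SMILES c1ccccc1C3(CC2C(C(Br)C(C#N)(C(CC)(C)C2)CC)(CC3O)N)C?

Hydrogens are implicit in SMILES; fill each atom to its normal valence:
  5 × C: 2 H each → 10
  5 × C (aromatic): 1 H each → 5
  5 × C: no H
  4 × C: 3 H each → 12
  3 × C: 1 H each → 3
  1 × Br: no H
  1 × C (aromatic): no H
  1 × N: 2 H
  1 × N: no H
  1 × O: 1 H
  Total hydrogens = 33.

33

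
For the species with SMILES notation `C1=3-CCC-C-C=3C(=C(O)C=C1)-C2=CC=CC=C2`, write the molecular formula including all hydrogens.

Heavy atoms from the SMILES: 16 C, 1 O.
Implicit hydrogens by atom environment:
  7 × C (aromatic): 1 H each → 7
  5 × C (aromatic): no H
  4 × C: 2 H each → 8
  1 × O: 1 H
  Total hydrogens = 16.
Molecular formula: C16H16O

C16H16O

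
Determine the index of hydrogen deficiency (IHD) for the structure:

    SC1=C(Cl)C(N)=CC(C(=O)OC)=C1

5

Molecular formula from the SMILES: C8H8ClNO2S.
DoU = (2C + 2 + N − H − X)/2 = (2·8 + 2 + 1 − 8 − 1)/2 = 10/2 = 5.
(Structurally: 1 ring(s) + 4 π bond(s) = 5.)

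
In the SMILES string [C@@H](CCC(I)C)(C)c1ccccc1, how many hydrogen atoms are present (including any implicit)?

Hydrogens are implicit in SMILES; fill each atom to its normal valence:
  5 × C (aromatic): 1 H each → 5
  2 × C: 3 H each → 6
  2 × C: 2 H each → 4
  2 × C: 1 H each → 2
  1 × C (aromatic): no H
  1 × I: no H
  Total hydrogens = 17.

17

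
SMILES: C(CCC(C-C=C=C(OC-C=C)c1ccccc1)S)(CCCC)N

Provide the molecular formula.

Heavy atoms from the SMILES: 21 C, 1 N, 1 O, 1 S.
Implicit hydrogens by atom environment:
  8 × C: 2 H each → 16
  5 × C (aromatic): 1 H each → 5
  4 × C: 1 H each → 4
  2 × C: no H
  1 × C: 3 H
  1 × C (aromatic): no H
  1 × N: 2 H
  1 × O: no H
  1 × S: 1 H
  Total hydrogens = 31.
Molecular formula: C21H31NOS

C21H31NOS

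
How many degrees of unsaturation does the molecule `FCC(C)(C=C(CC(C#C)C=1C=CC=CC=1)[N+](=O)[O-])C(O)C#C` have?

Molecular formula from the SMILES: C18H18FNO3.
DoU = (2C + 2 + N − H − X)/2 = (2·18 + 2 + 1 − 18 − 1)/2 = 20/2 = 10.
(Structurally: 1 ring(s) + 9 π bond(s) = 10.)

10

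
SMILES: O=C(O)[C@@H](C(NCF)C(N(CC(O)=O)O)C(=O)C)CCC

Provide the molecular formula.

C12H21FN2O6

Heavy atoms from the SMILES: 12 C, 1 F, 2 N, 6 O.
Implicit hydrogens by atom environment:
  4 × C: 2 H each → 8
  3 × C: 1 H each → 3
  3 × C: no H
  3 × O: 1 H each → 3
  3 × O: no H
  2 × C: 3 H each → 6
  1 × F: no H
  1 × N: 1 H
  1 × N: no H
  Total hydrogens = 21.
Molecular formula: C12H21FN2O6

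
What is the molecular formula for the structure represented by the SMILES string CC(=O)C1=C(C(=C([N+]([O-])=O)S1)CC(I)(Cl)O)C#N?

Heavy atoms from the SMILES: 9 C, 1 Cl, 1 I, 2 N, 4 O, 1 S.
Implicit hydrogens by atom environment:
  4 × C (aromatic): no H
  3 × C: no H
  2 × O: no H
  1 × C: 3 H
  1 × C: 2 H
  1 × Cl: no H
  1 × I: no H
  1 × N: no H
  1 × N (charge +1): no H
  1 × O: 1 H
  1 × O (charge -1): no H
  1 × S (aromatic): no H
  Total hydrogens = 6.
Molecular formula: C9H6ClIN2O4S

C9H6ClIN2O4S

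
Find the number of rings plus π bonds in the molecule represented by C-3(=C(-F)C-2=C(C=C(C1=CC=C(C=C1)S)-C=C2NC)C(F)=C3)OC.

Molecular formula from the SMILES: C18H15F2NOS.
DoU = (2C + 2 + N − H − X)/2 = (2·18 + 2 + 1 − 15 − 2)/2 = 22/2 = 11.
(Structurally: 3 ring(s) + 8 π bond(s) = 11.)

11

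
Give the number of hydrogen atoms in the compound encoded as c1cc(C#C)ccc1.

6

Hydrogens are implicit in SMILES; fill each atom to its normal valence:
  5 × C (aromatic): 1 H each → 5
  1 × C: 1 H
  1 × C (aromatic): no H
  1 × C: no H
  Total hydrogens = 6.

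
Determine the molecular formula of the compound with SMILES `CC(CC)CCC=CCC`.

C10H20

Heavy atoms from the SMILES: 10 C.
Implicit hydrogens by atom environment:
  4 × C: 2 H each → 8
  3 × C: 3 H each → 9
  3 × C: 1 H each → 3
  Total hydrogens = 20.
Molecular formula: C10H20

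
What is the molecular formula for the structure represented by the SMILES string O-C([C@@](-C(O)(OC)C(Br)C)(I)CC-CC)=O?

C10H18BrIO4

Heavy atoms from the SMILES: 1 Br, 10 C, 1 I, 4 O.
Implicit hydrogens by atom environment:
  3 × C: 3 H each → 9
  3 × C: 2 H each → 6
  3 × C: no H
  2 × O: 1 H each → 2
  2 × O: no H
  1 × Br: no H
  1 × C: 1 H
  1 × I: no H
  Total hydrogens = 18.
Molecular formula: C10H18BrIO4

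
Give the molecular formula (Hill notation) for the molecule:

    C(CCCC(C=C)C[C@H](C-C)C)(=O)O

C12H22O2

Heavy atoms from the SMILES: 12 C, 2 O.
Implicit hydrogens by atom environment:
  6 × C: 2 H each → 12
  3 × C: 1 H each → 3
  2 × C: 3 H each → 6
  1 × C: no H
  1 × O: 1 H
  1 × O: no H
  Total hydrogens = 22.
Molecular formula: C12H22O2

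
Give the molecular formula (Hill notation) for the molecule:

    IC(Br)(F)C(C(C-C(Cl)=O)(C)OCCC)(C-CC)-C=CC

Heavy atoms from the SMILES: 1 Br, 15 C, 1 Cl, 1 F, 1 I, 2 O.
Implicit hydrogens by atom environment:
  5 × C: 2 H each → 10
  4 × C: 3 H each → 12
  4 × C: no H
  2 × C: 1 H each → 2
  2 × O: no H
  1 × Br: no H
  1 × Cl: no H
  1 × F: no H
  1 × I: no H
  Total hydrogens = 24.
Molecular formula: C15H24BrClFIO2

C15H24BrClFIO2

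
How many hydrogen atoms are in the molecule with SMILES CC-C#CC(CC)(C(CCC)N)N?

22

Hydrogens are implicit in SMILES; fill each atom to its normal valence:
  4 × C: 2 H each → 8
  3 × C: 3 H each → 9
  3 × C: no H
  2 × N: 2 H each → 4
  1 × C: 1 H
  Total hydrogens = 22.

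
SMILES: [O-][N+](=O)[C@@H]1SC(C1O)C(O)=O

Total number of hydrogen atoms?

5

Hydrogens are implicit in SMILES; fill each atom to its normal valence:
  3 × C: 1 H each → 3
  2 × O: 1 H each → 2
  2 × O: no H
  1 × C: no H
  1 × N (charge +1): no H
  1 × O (charge -1): no H
  1 × S: no H
  Total hydrogens = 5.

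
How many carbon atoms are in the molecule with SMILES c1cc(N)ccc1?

6

The symbol for carbon appears 6 times in the SMILES. Lowercase c denotes aromatic carbon and counts toward C.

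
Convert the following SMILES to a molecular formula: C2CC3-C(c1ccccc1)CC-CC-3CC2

Heavy atoms from the SMILES: 16 C.
Implicit hydrogens by atom environment:
  7 × C: 2 H each → 14
  5 × C (aromatic): 1 H each → 5
  3 × C: 1 H each → 3
  1 × C (aromatic): no H
  Total hydrogens = 22.
Molecular formula: C16H22

C16H22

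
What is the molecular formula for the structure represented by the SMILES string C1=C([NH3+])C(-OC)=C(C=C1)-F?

Heavy atoms from the SMILES: 7 C, 1 F, 1 N, 1 O.
Implicit hydrogens by atom environment:
  3 × C (aromatic): 1 H each → 3
  3 × C (aromatic): no H
  1 × C: 3 H
  1 × F: no H
  1 × N (charge +1): 3 H
  1 × O: no H
  Total hydrogens = 9.
Net charge +1.
Molecular formula: C7H9FNO+

C7H9FNO+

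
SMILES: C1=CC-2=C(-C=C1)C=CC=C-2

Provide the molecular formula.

C10H8

Heavy atoms from the SMILES: 10 C.
Implicit hydrogens by atom environment:
  8 × C (aromatic): 1 H each → 8
  2 × C (aromatic): no H
  Total hydrogens = 8.
Molecular formula: C10H8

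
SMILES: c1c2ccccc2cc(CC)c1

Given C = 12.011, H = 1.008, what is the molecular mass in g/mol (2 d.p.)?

Molecular formula: C12H12.
M = 12×12.011 + 12×1.008 = 156.23 g/mol.

156.23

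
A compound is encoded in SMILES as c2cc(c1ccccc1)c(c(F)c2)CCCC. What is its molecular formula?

C16H17F

Heavy atoms from the SMILES: 16 C, 1 F.
Implicit hydrogens by atom environment:
  8 × C (aromatic): 1 H each → 8
  4 × C (aromatic): no H
  3 × C: 2 H each → 6
  1 × C: 3 H
  1 × F: no H
  Total hydrogens = 17.
Molecular formula: C16H17F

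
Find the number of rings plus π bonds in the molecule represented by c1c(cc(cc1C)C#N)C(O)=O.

Molecular formula from the SMILES: C9H7NO2.
DoU = (2C + 2 + N − H − X)/2 = (2·9 + 2 + 1 − 7 − 0)/2 = 14/2 = 7.
(Structurally: 1 ring(s) + 6 π bond(s) = 7.)

7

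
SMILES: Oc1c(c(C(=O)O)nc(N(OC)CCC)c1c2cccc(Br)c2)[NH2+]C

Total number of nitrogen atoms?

3

The symbol for nitrogen appears 3 times in the SMILES.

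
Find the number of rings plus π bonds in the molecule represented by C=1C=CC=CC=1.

4

Molecular formula from the SMILES: C6H6.
DoU = (2C + 2 + N − H − X)/2 = (2·6 + 2 + 0 − 6 − 0)/2 = 8/2 = 4.
(Structurally: 1 ring(s) + 3 π bond(s) = 4.)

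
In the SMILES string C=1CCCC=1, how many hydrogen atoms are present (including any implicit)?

Hydrogens are implicit in SMILES; fill each atom to its normal valence:
  3 × C: 2 H each → 6
  2 × C: 1 H each → 2
  Total hydrogens = 8.

8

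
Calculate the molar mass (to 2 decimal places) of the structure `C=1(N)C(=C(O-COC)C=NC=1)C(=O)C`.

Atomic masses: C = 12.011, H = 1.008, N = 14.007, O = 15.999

Molecular formula: C9H12N2O3.
M = 9×12.011 + 12×1.008 + 2×14.007 + 3×15.999 = 196.21 g/mol.

196.21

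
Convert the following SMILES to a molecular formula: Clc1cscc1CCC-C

C8H11ClS

Heavy atoms from the SMILES: 8 C, 1 Cl, 1 S.
Implicit hydrogens by atom environment:
  3 × C: 2 H each → 6
  2 × C (aromatic): 1 H each → 2
  2 × C (aromatic): no H
  1 × C: 3 H
  1 × Cl: no H
  1 × S (aromatic): no H
  Total hydrogens = 11.
Molecular formula: C8H11ClS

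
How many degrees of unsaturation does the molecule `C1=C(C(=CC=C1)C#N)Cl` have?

6

Molecular formula from the SMILES: C7H4ClN.
DoU = (2C + 2 + N − H − X)/2 = (2·7 + 2 + 1 − 4 − 1)/2 = 12/2 = 6.
(Structurally: 1 ring(s) + 5 π bond(s) = 6.)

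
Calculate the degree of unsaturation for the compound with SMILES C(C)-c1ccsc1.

3

Molecular formula from the SMILES: C6H8S.
DoU = (2C + 2 + N − H − X)/2 = (2·6 + 2 + 0 − 8 − 0)/2 = 6/2 = 3.
(Structurally: 1 ring(s) + 2 π bond(s) = 3.)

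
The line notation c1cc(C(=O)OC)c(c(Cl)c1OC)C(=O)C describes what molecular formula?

C11H11ClO4

Heavy atoms from the SMILES: 11 C, 1 Cl, 4 O.
Implicit hydrogens by atom environment:
  4 × C (aromatic): no H
  4 × O: no H
  3 × C: 3 H each → 9
  2 × C (aromatic): 1 H each → 2
  2 × C: no H
  1 × Cl: no H
  Total hydrogens = 11.
Molecular formula: C11H11ClO4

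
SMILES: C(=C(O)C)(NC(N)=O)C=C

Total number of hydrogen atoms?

Hydrogens are implicit in SMILES; fill each atom to its normal valence:
  3 × C: no H
  1 × C: 3 H
  1 × C: 2 H
  1 × C: 1 H
  1 × N: 2 H
  1 × N: 1 H
  1 × O: 1 H
  1 × O: no H
  Total hydrogens = 10.

10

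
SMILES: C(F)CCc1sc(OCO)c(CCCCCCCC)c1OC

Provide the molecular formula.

Heavy atoms from the SMILES: 17 C, 1 F, 3 O, 1 S.
Implicit hydrogens by atom environment:
  11 × C: 2 H each → 22
  4 × C (aromatic): no H
  2 × C: 3 H each → 6
  2 × O: no H
  1 × F: no H
  1 × O: 1 H
  1 × S (aromatic): no H
  Total hydrogens = 29.
Molecular formula: C17H29FO3S

C17H29FO3S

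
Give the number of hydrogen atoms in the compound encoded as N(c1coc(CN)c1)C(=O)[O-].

Hydrogens are implicit in SMILES; fill each atom to its normal valence:
  2 × C (aromatic): 1 H each → 2
  2 × C (aromatic): no H
  1 × C: 2 H
  1 × C: no H
  1 × N: 2 H
  1 × N: 1 H
  1 × O (aromatic): no H
  1 × O: no H
  1 × O (charge -1): no H
  Total hydrogens = 7.

7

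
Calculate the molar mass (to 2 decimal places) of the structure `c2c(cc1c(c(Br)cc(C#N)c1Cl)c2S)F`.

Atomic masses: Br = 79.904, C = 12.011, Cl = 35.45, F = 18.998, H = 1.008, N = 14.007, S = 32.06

316.57

Molecular formula: C11H4BrClFNS.
M = 1×79.904 + 11×12.011 + 1×35.45 + 1×18.998 + 4×1.008 + 1×14.007 + 1×32.06 = 316.57 g/mol.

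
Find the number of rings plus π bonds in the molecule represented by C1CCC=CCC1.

2

Molecular formula from the SMILES: C7H12.
DoU = (2C + 2 + N − H − X)/2 = (2·7 + 2 + 0 − 12 − 0)/2 = 4/2 = 2.
(Structurally: 1 ring(s) + 1 π bond(s) = 2.)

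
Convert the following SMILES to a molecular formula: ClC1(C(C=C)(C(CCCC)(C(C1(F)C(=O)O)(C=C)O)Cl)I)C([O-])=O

C15H17Cl2FIO5-

Heavy atoms from the SMILES: 15 C, 2 Cl, 1 F, 1 I, 5 O.
Implicit hydrogens by atom environment:
  7 × C: no H
  5 × C: 2 H each → 10
  2 × C: 1 H each → 2
  2 × Cl: no H
  2 × O: 1 H each → 2
  2 × O: no H
  1 × C: 3 H
  1 × F: no H
  1 × I: no H
  1 × O (charge -1): no H
  Total hydrogens = 17.
Net charge -1.
Molecular formula: C15H17Cl2FIO5-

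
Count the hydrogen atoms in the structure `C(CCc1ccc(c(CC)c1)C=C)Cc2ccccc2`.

Hydrogens are implicit in SMILES; fill each atom to its normal valence:
  8 × C (aromatic): 1 H each → 8
  6 × C: 2 H each → 12
  4 × C (aromatic): no H
  1 × C: 3 H
  1 × C: 1 H
  Total hydrogens = 24.

24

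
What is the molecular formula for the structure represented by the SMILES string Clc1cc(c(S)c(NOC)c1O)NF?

C7H8ClFN2O2S

Heavy atoms from the SMILES: 7 C, 1 Cl, 1 F, 2 N, 2 O, 1 S.
Implicit hydrogens by atom environment:
  5 × C (aromatic): no H
  2 × N: 1 H each → 2
  1 × C: 3 H
  1 × C (aromatic): 1 H
  1 × Cl: no H
  1 × F: no H
  1 × O: 1 H
  1 × O: no H
  1 × S: 1 H
  Total hydrogens = 8.
Molecular formula: C7H8ClFN2O2S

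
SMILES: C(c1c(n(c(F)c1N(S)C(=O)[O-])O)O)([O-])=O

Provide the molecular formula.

[C6H3FN2O6S]2-

Heavy atoms from the SMILES: 6 C, 1 F, 2 N, 6 O, 1 S.
Implicit hydrogens by atom environment:
  4 × C (aromatic): no H
  2 × C: no H
  2 × O: 1 H each → 2
  2 × O: no H
  2 × O (charge -1): no H
  1 × F: no H
  1 × N (aromatic): no H
  1 × N: no H
  1 × S: 1 H
  Total hydrogens = 3.
Net charge -2.
Molecular formula: [C6H3FN2O6S]2-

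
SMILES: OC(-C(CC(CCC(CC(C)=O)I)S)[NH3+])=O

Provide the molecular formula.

C10H19INO3S+

Heavy atoms from the SMILES: 10 C, 1 I, 1 N, 3 O, 1 S.
Implicit hydrogens by atom environment:
  4 × C: 2 H each → 8
  3 × C: 1 H each → 3
  2 × C: no H
  2 × O: no H
  1 × C: 3 H
  1 × I: no H
  1 × N (charge +1): 3 H
  1 × O: 1 H
  1 × S: 1 H
  Total hydrogens = 19.
Net charge +1.
Molecular formula: C10H19INO3S+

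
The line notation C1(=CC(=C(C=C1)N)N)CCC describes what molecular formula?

Heavy atoms from the SMILES: 9 C, 2 N.
Implicit hydrogens by atom environment:
  3 × C (aromatic): 1 H each → 3
  3 × C (aromatic): no H
  2 × C: 2 H each → 4
  2 × N: 2 H each → 4
  1 × C: 3 H
  Total hydrogens = 14.
Molecular formula: C9H14N2

C9H14N2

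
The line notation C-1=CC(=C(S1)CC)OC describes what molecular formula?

C7H10OS

Heavy atoms from the SMILES: 7 C, 1 O, 1 S.
Implicit hydrogens by atom environment:
  2 × C: 3 H each → 6
  2 × C (aromatic): 1 H each → 2
  2 × C (aromatic): no H
  1 × C: 2 H
  1 × O: no H
  1 × S (aromatic): no H
  Total hydrogens = 10.
Molecular formula: C7H10OS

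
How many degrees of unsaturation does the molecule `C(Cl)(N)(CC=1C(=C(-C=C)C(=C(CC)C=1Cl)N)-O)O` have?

Molecular formula from the SMILES: C12H16Cl2N2O2.
DoU = (2C + 2 + N − H − X)/2 = (2·12 + 2 + 2 − 16 − 2)/2 = 10/2 = 5.
(Structurally: 1 ring(s) + 4 π bond(s) = 5.)

5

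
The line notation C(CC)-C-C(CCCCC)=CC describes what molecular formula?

C12H24

Heavy atoms from the SMILES: 12 C.
Implicit hydrogens by atom environment:
  7 × C: 2 H each → 14
  3 × C: 3 H each → 9
  1 × C: 1 H
  1 × C: no H
  Total hydrogens = 24.
Molecular formula: C12H24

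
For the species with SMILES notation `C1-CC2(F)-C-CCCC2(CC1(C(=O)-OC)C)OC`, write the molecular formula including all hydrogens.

Heavy atoms from the SMILES: 14 C, 1 F, 3 O.
Implicit hydrogens by atom environment:
  7 × C: 2 H each → 14
  4 × C: no H
  3 × C: 3 H each → 9
  3 × O: no H
  1 × F: no H
  Total hydrogens = 23.
Molecular formula: C14H23FO3

C14H23FO3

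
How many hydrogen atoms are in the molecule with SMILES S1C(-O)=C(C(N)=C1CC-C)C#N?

Hydrogens are implicit in SMILES; fill each atom to its normal valence:
  4 × C (aromatic): no H
  2 × C: 2 H each → 4
  1 × C: 3 H
  1 × C: no H
  1 × N: 2 H
  1 × N: no H
  1 × O: 1 H
  1 × S (aromatic): no H
  Total hydrogens = 10.

10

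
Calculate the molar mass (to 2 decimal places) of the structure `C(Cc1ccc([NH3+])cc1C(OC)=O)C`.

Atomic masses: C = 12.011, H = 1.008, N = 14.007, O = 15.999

194.25

Molecular formula: C11H16NO2+.
M = 11×12.011 + 16×1.008 + 1×14.007 + 2×15.999 = 194.25 g/mol.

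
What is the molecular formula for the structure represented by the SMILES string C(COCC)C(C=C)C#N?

C8H13NO

Heavy atoms from the SMILES: 8 C, 1 N, 1 O.
Implicit hydrogens by atom environment:
  4 × C: 2 H each → 8
  2 × C: 1 H each → 2
  1 × C: 3 H
  1 × C: no H
  1 × N: no H
  1 × O: no H
  Total hydrogens = 13.
Molecular formula: C8H13NO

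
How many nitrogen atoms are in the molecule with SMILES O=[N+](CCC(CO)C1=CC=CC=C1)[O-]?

The symbol for nitrogen appears 1 time in the SMILES.

1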